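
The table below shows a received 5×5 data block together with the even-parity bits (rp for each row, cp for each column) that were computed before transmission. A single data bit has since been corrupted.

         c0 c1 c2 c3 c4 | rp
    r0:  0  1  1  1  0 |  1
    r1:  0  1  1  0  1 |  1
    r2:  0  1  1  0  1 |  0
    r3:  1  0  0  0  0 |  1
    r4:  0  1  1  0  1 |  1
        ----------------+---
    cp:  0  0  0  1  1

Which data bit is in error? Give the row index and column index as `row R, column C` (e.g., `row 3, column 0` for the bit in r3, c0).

row 2, column 0

Recompute each row's even parity and compare to rp:
  r0: data parity 1, sent rp 1 → ok
  r1: data parity 1, sent rp 1 → ok
  r2: data parity 1, sent rp 0 → mismatch
  r3: data parity 1, sent rp 1 → ok
  r4: data parity 1, sent rp 1 → ok
Recompute each column's even parity and compare to cp:
  c0: data parity 1, sent cp 0 → mismatch
  c1: data parity 0, sent cp 0 → ok
  c2: data parity 0, sent cp 0 → ok
  c3: data parity 1, sent cp 1 → ok
  c4: data parity 1, sent cp 1 → ok
Exactly one row (r2) and one column (c0) fail → the flipped bit is at their intersection.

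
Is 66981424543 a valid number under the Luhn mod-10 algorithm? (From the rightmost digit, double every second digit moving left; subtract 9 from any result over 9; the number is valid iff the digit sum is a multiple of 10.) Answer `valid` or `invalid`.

From the right, keep odd positions and double even positions (subtract 9 from any doubled value over 9):
  doubled (positions 2,4,...): 8 8 8 7 3 → sum 34
  kept (positions 1,3,...): 3 5 2 1 9 6 → sum 26
Total = 60.
60 mod 10 = 0, so the number is valid.

valid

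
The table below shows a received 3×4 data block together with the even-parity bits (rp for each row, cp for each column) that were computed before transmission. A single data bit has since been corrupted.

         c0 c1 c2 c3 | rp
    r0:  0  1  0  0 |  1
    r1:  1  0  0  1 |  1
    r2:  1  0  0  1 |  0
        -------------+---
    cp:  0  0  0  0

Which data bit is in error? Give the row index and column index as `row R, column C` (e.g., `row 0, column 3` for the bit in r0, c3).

row 1, column 1

Recompute each row's even parity and compare to rp:
  r0: data parity 1, sent rp 1 → ok
  r1: data parity 0, sent rp 1 → mismatch
  r2: data parity 0, sent rp 0 → ok
Recompute each column's even parity and compare to cp:
  c0: data parity 0, sent cp 0 → ok
  c1: data parity 1, sent cp 0 → mismatch
  c2: data parity 0, sent cp 0 → ok
  c3: data parity 0, sent cp 0 → ok
Exactly one row (r1) and one column (c1) fail → the flipped bit is at their intersection.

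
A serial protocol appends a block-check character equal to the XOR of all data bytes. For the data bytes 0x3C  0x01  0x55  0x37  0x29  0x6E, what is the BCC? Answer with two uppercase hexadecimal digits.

XOR the bytes together:
  start with 0x3C
  0x3C ⊕ 0x01 = 0x3D
  0x3D ⊕ 0x55 = 0x68
  0x68 ⊕ 0x37 = 0x5F
  0x5F ⊕ 0x29 = 0x76
  0x76 ⊕ 0x6E = 0x18

18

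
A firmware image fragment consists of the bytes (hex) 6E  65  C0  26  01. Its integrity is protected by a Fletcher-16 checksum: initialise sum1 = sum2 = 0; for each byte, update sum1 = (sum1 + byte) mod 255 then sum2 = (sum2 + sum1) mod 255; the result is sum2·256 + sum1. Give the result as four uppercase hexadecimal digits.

Running sums (mod 255):
  after byte 0 (6E): sum1=110, sum2=110
  after byte 1 (65): sum1=211, sum2=66
  after byte 2 (C0): sum1=148, sum2=214
  after byte 3 (26): sum1=186, sum2=145
  after byte 4 (01): sum1=187, sum2=77
Checksum = sum2·256 + sum1 = 77·256 + 187 = 19899 = 0x4DBB.

4DBB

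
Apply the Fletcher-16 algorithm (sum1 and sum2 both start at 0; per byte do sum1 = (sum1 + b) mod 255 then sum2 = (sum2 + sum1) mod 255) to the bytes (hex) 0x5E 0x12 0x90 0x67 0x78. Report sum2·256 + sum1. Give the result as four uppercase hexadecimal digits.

19E0

Running sums (mod 255):
  after byte 0 (0x5E): sum1=94, sum2=94
  after byte 1 (0x12): sum1=112, sum2=206
  after byte 2 (0x90): sum1=1, sum2=207
  after byte 3 (0x67): sum1=104, sum2=56
  after byte 4 (0x78): sum1=224, sum2=25
Checksum = sum2·256 + sum1 = 25·256 + 224 = 6624 = 0x19E0.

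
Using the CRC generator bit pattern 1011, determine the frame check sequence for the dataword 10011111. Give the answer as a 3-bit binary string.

Append 3 zeros: 10011111000. Divide by 1011 (XOR where the leading bit is 1):
  pos 0: 1001 XOR 1011 = 0010
  pos 2: 1011 XOR 1011 = 0000
  pos 6: 1100 XOR 1011 = 0111
  pos 7: 1110 XOR 1011 = 0101
Remainder (last 3 bits) = 101. This is the CRC / FCS.

101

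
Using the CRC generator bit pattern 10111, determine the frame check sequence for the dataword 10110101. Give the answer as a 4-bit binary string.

Append 4 zeros: 101101010000. Divide by 10111 (XOR where the leading bit is 1):
  pos 0: 10110 XOR 10111 = 00001
  pos 4: 11010 XOR 10111 = 01101
  pos 5: 11010 XOR 10111 = 01101
  pos 6: 11010 XOR 10111 = 01101
  pos 7: 11010 XOR 10111 = 01101
Remainder (last 4 bits) = 1101. This is the CRC / FCS.

1101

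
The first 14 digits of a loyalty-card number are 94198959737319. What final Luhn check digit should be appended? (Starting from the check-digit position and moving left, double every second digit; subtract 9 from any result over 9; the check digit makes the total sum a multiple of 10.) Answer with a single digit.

6

Partial digits right→left: 9 1 3 7 3 7 9 5 9 8 9 1 4 9
Double every second digit counting from the check-digit position (so the 1st, 3rd, 5th, ... of the partial from the right).
  doubled (with −9 where >9): 9 6 6 9 9 9 8 → sum 56
  kept as-is: 1 7 7 5 8 1 9 → sum 38
Total = 56 + 38 = 94.
Check digit = (10 − (94 mod 10)) mod 10 = 6.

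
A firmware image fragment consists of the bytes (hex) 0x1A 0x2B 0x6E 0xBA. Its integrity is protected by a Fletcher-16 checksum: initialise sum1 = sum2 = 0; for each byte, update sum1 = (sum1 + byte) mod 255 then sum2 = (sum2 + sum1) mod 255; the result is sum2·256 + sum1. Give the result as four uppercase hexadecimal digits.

816E

Running sums (mod 255):
  after byte 0 (0x1A): sum1=26, sum2=26
  after byte 1 (0x2B): sum1=69, sum2=95
  after byte 2 (0x6E): sum1=179, sum2=19
  after byte 3 (0xBA): sum1=110, sum2=129
Checksum = sum2·256 + sum1 = 129·256 + 110 = 33134 = 0x816E.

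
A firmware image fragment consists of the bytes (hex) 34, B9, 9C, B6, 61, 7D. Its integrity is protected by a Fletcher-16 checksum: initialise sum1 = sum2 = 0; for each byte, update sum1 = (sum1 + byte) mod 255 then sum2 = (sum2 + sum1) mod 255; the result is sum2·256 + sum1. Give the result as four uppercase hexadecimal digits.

Running sums (mod 255):
  after byte 0 (34): sum1=52, sum2=52
  after byte 1 (B9): sum1=237, sum2=34
  after byte 2 (9C): sum1=138, sum2=172
  after byte 3 (B6): sum1=65, sum2=237
  after byte 4 (61): sum1=162, sum2=144
  after byte 5 (7D): sum1=32, sum2=176
Checksum = sum2·256 + sum1 = 176·256 + 32 = 45088 = 0xB020.

B020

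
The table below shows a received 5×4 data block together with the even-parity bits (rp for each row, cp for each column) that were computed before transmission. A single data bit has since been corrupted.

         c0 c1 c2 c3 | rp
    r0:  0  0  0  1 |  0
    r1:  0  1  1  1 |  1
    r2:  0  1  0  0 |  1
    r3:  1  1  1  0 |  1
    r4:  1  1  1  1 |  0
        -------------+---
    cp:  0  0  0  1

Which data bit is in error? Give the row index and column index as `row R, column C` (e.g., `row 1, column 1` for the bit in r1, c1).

row 0, column 2

Recompute each row's even parity and compare to rp:
  r0: data parity 1, sent rp 0 → mismatch
  r1: data parity 1, sent rp 1 → ok
  r2: data parity 1, sent rp 1 → ok
  r3: data parity 1, sent rp 1 → ok
  r4: data parity 0, sent rp 0 → ok
Recompute each column's even parity and compare to cp:
  c0: data parity 0, sent cp 0 → ok
  c1: data parity 0, sent cp 0 → ok
  c2: data parity 1, sent cp 0 → mismatch
  c3: data parity 1, sent cp 1 → ok
Exactly one row (r0) and one column (c2) fail → the flipped bit is at their intersection.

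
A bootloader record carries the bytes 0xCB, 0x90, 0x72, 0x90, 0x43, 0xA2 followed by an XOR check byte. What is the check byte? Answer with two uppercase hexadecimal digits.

58

XOR the bytes together:
  start with 0xCB
  0xCB ⊕ 0x90 = 0x5B
  0x5B ⊕ 0x72 = 0x29
  0x29 ⊕ 0x90 = 0xB9
  0xB9 ⊕ 0x43 = 0xFA
  0xFA ⊕ 0xA2 = 0x58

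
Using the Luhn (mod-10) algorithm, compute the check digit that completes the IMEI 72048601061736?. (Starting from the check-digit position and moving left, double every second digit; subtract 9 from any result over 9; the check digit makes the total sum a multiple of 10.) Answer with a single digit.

3

Partial digits right→left: 6 3 7 1 6 0 1 0 6 8 4 0 2 7
Double every second digit counting from the check-digit position (so the 1st, 3rd, 5th, ... of the partial from the right).
  doubled (with −9 where >9): 3 5 3 2 3 8 4 → sum 28
  kept as-is: 3 1 0 0 8 0 7 → sum 19
Total = 28 + 19 = 47.
Check digit = (10 − (47 mod 10)) mod 10 = 3.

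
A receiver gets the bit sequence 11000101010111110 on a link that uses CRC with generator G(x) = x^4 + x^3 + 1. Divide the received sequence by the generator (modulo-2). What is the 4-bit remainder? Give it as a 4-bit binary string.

Modulo-2 division of 11000101010111110 by 11001:
  pos 0: 11000 XOR 11001 = 00001
  pos 4: 11010 XOR 11001 = 00011
  pos 7: 11101 XOR 11001 = 00100
  pos 9: 10011 XOR 11001 = 01010
  pos 10: 10101 XOR 11001 = 01100
  pos 11: 11001 XOR 11001 = 00000
Remainder = 0000 (zero — the frame passes the CRC check).

0000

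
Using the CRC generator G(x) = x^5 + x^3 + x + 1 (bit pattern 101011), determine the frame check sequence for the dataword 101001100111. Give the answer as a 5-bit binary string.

Append 5 zeros: 10100110011100000. Divide by 101011 (XOR where the leading bit is 1):
  pos 0: 101001 XOR 101011 = 000010
  pos 4: 101001 XOR 101011 = 000010
  pos 8: 101100 XOR 101011 = 000111
  pos 11: 111000 XOR 101011 = 010011
Remainder (last 5 bits) = 10011. This is the CRC / FCS.

10011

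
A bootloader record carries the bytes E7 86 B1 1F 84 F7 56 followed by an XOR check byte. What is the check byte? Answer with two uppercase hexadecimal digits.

XOR the bytes together:
  start with 0xE7
  0xE7 ⊕ 0x86 = 0x61
  0x61 ⊕ 0xB1 = 0xD0
  0xD0 ⊕ 0x1F = 0xCF
  0xCF ⊕ 0x84 = 0x4B
  0x4B ⊕ 0xF7 = 0xBC
  0xBC ⊕ 0x56 = 0xEA

EA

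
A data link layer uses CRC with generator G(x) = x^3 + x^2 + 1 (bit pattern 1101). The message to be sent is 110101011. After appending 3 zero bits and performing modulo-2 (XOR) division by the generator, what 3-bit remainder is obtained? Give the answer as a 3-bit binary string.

100

Append 3 zeros: 110101011000. Divide by 1101 (XOR where the leading bit is 1):
  pos 0: 1101 XOR 1101 = 0000
  pos 5: 1011 XOR 1101 = 0110
  pos 6: 1100 XOR 1101 = 0001
Remainder (last 3 bits) = 100. This is the CRC / FCS.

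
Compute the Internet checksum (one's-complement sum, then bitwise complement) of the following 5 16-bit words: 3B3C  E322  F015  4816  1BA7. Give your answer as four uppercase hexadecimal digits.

One's-complement addition (fold any carry out of bit 15 back into bit 0):
  0x3B3C + 0xE322 = 0x11E5E → wrap carry → 0x1E5F
  0x1E5F + 0xF015 = 0x10E74 → wrap carry → 0x0E75
  0x0E75 + 0x4816 = 0x0568B
  0x568B + 0x1BA7 = 0x07232
One's-complement sum = 0x7232.
Checksum = ~0x7232 & 0xFFFF = 0x8DCD.

8DCD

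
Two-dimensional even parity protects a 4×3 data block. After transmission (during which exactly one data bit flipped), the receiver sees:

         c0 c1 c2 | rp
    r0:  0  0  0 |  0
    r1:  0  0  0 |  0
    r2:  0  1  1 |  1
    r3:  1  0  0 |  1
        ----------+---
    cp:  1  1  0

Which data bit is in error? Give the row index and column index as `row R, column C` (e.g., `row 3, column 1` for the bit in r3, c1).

Recompute each row's even parity and compare to rp:
  r0: data parity 0, sent rp 0 → ok
  r1: data parity 0, sent rp 0 → ok
  r2: data parity 0, sent rp 1 → mismatch
  r3: data parity 1, sent rp 1 → ok
Recompute each column's even parity and compare to cp:
  c0: data parity 1, sent cp 1 → ok
  c1: data parity 1, sent cp 1 → ok
  c2: data parity 1, sent cp 0 → mismatch
Exactly one row (r2) and one column (c2) fail → the flipped bit is at their intersection.

row 2, column 2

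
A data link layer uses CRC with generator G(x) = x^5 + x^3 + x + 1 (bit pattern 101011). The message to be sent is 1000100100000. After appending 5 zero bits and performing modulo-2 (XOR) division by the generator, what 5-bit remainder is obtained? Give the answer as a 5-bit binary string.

Append 5 zeros: 100010010000000000. Divide by 101011 (XOR where the leading bit is 1):
  pos 0: 100010 XOR 101011 = 001001
  pos 2: 100101 XOR 101011 = 001110
  pos 4: 111000 XOR 101011 = 010011
  pos 5: 100110 XOR 101011 = 001101
  pos 7: 110100 XOR 101011 = 011111
  pos 8: 111110 XOR 101011 = 010101
  pos 9: 101010 XOR 101011 = 000001
Remainder (last 5 bits) = 01000. This is the CRC / FCS.

01000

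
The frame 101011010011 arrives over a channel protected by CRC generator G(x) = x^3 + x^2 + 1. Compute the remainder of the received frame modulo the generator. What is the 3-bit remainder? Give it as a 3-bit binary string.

000

Modulo-2 division of 101011010011 by 1101:
  pos 0: 1010 XOR 1101 = 0111
  pos 1: 1111 XOR 1101 = 0010
  pos 3: 1010 XOR 1101 = 0111
  pos 4: 1111 XOR 1101 = 0010
  pos 6: 1000 XOR 1101 = 0101
  pos 7: 1011 XOR 1101 = 0110
  pos 8: 1101 XOR 1101 = 0000
Remainder = 000 (zero — the frame passes the CRC check).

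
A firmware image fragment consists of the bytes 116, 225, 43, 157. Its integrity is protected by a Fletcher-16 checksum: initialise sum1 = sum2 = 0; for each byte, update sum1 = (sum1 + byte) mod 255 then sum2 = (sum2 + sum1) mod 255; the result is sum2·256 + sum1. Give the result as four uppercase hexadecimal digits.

6B1F

Running sums (mod 255):
  after byte 0 (116): sum1=116, sum2=116
  after byte 1 (225): sum1=86, sum2=202
  after byte 2 (43): sum1=129, sum2=76
  after byte 3 (157): sum1=31, sum2=107
Checksum = sum2·256 + sum1 = 107·256 + 31 = 27423 = 0x6B1F.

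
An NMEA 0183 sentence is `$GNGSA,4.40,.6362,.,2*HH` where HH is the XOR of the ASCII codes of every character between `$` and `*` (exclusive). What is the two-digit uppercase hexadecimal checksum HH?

71

XOR the ASCII codes of the payload characters:
  'G' = 0x47 → acc = 0x47
  'N' = 0x4E → acc = 0x09
  'G' = 0x47 → acc = 0x4E
  'S' = 0x53 → acc = 0x1D
  'A' = 0x41 → acc = 0x5C
  ',' = 0x2C → acc = 0x70
  '4' = 0x34 → acc = 0x44
  '.' = 0x2E → acc = 0x6A
  '4' = 0x34 → acc = 0x5E
  '0' = 0x30 → acc = 0x6E
  ',' = 0x2C → acc = 0x42
  '.' = 0x2E → acc = 0x6C
  '6' = 0x36 → acc = 0x5A
  '3' = 0x33 → acc = 0x69
  '6' = 0x36 → acc = 0x5F
  '2' = 0x32 → acc = 0x6D
  ',' = 0x2C → acc = 0x41
  '.' = 0x2E → acc = 0x6F
  ',' = 0x2C → acc = 0x43
  '2' = 0x32 → acc = 0x71
Checksum = 0x71.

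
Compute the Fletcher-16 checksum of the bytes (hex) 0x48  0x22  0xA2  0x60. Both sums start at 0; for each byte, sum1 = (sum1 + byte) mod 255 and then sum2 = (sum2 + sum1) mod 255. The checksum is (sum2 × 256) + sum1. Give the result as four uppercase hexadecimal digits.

2D6D

Running sums (mod 255):
  after byte 0 (0x48): sum1=72, sum2=72
  after byte 1 (0x22): sum1=106, sum2=178
  after byte 2 (0xA2): sum1=13, sum2=191
  after byte 3 (0x60): sum1=109, sum2=45
Checksum = sum2·256 + sum1 = 45·256 + 109 = 11629 = 0x2D6D.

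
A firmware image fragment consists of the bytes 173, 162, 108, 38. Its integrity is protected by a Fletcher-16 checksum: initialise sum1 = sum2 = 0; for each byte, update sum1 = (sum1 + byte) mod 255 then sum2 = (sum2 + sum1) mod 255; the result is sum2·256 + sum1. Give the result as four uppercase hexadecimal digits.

Running sums (mod 255):
  after byte 0 (173): sum1=173, sum2=173
  after byte 1 (162): sum1=80, sum2=253
  after byte 2 (108): sum1=188, sum2=186
  after byte 3 (38): sum1=226, sum2=157
Checksum = sum2·256 + sum1 = 157·256 + 226 = 40418 = 0x9DE2.

9DE2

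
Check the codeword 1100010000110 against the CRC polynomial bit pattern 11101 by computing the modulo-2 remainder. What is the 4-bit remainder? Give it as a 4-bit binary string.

1101

Modulo-2 division of 1100010000110 by 11101:
  pos 0: 11000 XOR 11101 = 00101
  pos 2: 10110 XOR 11101 = 01011
  pos 3: 10110 XOR 11101 = 01011
  pos 4: 10110 XOR 11101 = 01011
  pos 5: 10110 XOR 11101 = 01011
  pos 6: 10111 XOR 11101 = 01010
  pos 7: 10101 XOR 11101 = 01000
  pos 8: 10000 XOR 11101 = 01101
Remainder = 1101 (nonzero — an error is detected).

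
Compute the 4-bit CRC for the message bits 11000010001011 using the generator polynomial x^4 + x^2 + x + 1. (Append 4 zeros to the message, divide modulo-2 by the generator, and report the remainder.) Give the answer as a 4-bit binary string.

Append 4 zeros: 110000100010110000. Divide by 10111 (XOR where the leading bit is 1):
  pos 0: 11000 XOR 10111 = 01111
  pos 1: 11110 XOR 10111 = 01001
  pos 2: 10011 XOR 10111 = 00100
  pos 4: 10000 XOR 10111 = 00111
  pos 6: 11101 XOR 10111 = 01010
  pos 7: 10100 XOR 10111 = 00011
  pos 10: 11110 XOR 10111 = 01001
  pos 11: 10010 XOR 10111 = 00101
  pos 13: 10100 XOR 10111 = 00011
Remainder (last 4 bits) = 0011. This is the CRC / FCS.

0011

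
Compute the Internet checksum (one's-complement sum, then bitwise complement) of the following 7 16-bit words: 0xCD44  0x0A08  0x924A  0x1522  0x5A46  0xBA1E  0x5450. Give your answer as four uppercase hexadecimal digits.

One's-complement addition (fold any carry out of bit 15 back into bit 0):
  0xCD44 + 0x0A08 = 0x0D74C
  0xD74C + 0x924A = 0x16996 → wrap carry → 0x6997
  0x6997 + 0x1522 = 0x07EB9
  0x7EB9 + 0x5A46 = 0x0D8FF
  0xD8FF + 0xBA1E = 0x1931D → wrap carry → 0x931E
  0x931E + 0x5450 = 0x0E76E
One's-complement sum = 0xE76E.
Checksum = ~0xE76E & 0xFFFF = 0x1891.

1891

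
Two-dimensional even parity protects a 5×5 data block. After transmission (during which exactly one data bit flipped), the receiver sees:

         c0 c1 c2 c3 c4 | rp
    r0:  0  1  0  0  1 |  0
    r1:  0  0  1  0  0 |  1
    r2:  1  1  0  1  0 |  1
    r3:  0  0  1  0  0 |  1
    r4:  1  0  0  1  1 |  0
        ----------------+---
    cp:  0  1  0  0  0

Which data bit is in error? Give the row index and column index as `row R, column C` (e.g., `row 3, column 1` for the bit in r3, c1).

row 4, column 1

Recompute each row's even parity and compare to rp:
  r0: data parity 0, sent rp 0 → ok
  r1: data parity 1, sent rp 1 → ok
  r2: data parity 1, sent rp 1 → ok
  r3: data parity 1, sent rp 1 → ok
  r4: data parity 1, sent rp 0 → mismatch
Recompute each column's even parity and compare to cp:
  c0: data parity 0, sent cp 0 → ok
  c1: data parity 0, sent cp 1 → mismatch
  c2: data parity 0, sent cp 0 → ok
  c3: data parity 0, sent cp 0 → ok
  c4: data parity 0, sent cp 0 → ok
Exactly one row (r4) and one column (c1) fail → the flipped bit is at their intersection.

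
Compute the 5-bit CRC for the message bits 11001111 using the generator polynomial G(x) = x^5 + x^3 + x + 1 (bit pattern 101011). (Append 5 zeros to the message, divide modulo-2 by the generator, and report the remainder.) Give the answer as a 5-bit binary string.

00011

Append 5 zeros: 1100111100000. Divide by 101011 (XOR where the leading bit is 1):
  pos 0: 110011 XOR 101011 = 011000
  pos 1: 110001 XOR 101011 = 011010
  pos 2: 110101 XOR 101011 = 011110
  pos 3: 111100 XOR 101011 = 010111
  pos 4: 101110 XOR 101011 = 000101
  pos 7: 101000 XOR 101011 = 000011
Remainder (last 5 bits) = 00011. This is the CRC / FCS.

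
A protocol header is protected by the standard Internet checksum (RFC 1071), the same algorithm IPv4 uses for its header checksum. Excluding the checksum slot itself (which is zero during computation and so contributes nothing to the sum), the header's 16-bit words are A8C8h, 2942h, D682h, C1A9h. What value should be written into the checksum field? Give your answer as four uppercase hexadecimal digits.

95C8

One's-complement addition (fold any carry out of bit 15 back into bit 0):
  0xA8C8 + 0x2942 = 0x0D20A
  0xD20A + 0xD682 = 0x1A88C → wrap carry → 0xA88D
  0xA88D + 0xC1A9 = 0x16A36 → wrap carry → 0x6A37
One's-complement sum = 0x6A37.
Checksum = ~0x6A37 & 0xFFFF = 0x95C8.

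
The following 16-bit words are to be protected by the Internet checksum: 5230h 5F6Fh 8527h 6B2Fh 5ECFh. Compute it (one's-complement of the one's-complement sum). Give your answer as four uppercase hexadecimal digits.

One's-complement addition (fold any carry out of bit 15 back into bit 0):
  0x5230 + 0x5F6F = 0x0B19F
  0xB19F + 0x8527 = 0x136C6 → wrap carry → 0x36C7
  0x36C7 + 0x6B2F = 0x0A1F6
  0xA1F6 + 0x5ECF = 0x100C5 → wrap carry → 0x00C6
One's-complement sum = 0x00C6.
Checksum = ~0x00C6 & 0xFFFF = 0xFF39.

FF39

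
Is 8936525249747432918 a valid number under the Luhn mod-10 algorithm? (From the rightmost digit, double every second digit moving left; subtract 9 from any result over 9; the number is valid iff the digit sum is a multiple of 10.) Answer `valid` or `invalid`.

valid

From the right, keep odd positions and double even positions (subtract 9 from any doubled value over 9):
  doubled (positions 2,4,...): 2 4 8 8 9 4 4 3 9 → sum 51
  kept (positions 1,3,...): 8 9 3 7 7 4 5 5 3 8 → sum 59
Total = 110.
110 mod 10 = 0, so the number is valid.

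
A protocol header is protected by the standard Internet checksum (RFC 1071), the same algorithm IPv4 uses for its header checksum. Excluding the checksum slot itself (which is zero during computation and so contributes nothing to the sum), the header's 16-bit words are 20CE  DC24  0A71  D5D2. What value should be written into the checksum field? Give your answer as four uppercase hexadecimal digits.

One's-complement addition (fold any carry out of bit 15 back into bit 0):
  0x20CE + 0xDC24 = 0x0FCF2
  0xFCF2 + 0x0A71 = 0x10763 → wrap carry → 0x0764
  0x0764 + 0xD5D2 = 0x0DD36
One's-complement sum = 0xDD36.
Checksum = ~0xDD36 & 0xFFFF = 0x22C9.

22C9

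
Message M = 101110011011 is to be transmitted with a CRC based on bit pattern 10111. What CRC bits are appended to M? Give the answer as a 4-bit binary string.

1010

Append 4 zeros: 1011100110110000. Divide by 10111 (XOR where the leading bit is 1):
  pos 0: 10111 XOR 10111 = 00000
  pos 7: 11011 XOR 10111 = 01100
  pos 8: 11000 XOR 10111 = 01111
  pos 9: 11110 XOR 10111 = 01001
  pos 10: 10010 XOR 10111 = 00101
Remainder (last 4 bits) = 1010. This is the CRC / FCS.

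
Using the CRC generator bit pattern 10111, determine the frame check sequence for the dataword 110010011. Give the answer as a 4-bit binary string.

0010

Append 4 zeros: 1100100110000. Divide by 10111 (XOR where the leading bit is 1):
  pos 0: 11001 XOR 10111 = 01110
  pos 1: 11100 XOR 10111 = 01011
  pos 2: 10110 XOR 10111 = 00001
  pos 6: 11100 XOR 10111 = 01011
  pos 7: 10110 XOR 10111 = 00001
Remainder (last 4 bits) = 0010. This is the CRC / FCS.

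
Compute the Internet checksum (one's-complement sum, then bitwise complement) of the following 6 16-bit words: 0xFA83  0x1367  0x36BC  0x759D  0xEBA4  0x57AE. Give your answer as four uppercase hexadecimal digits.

One's-complement addition (fold any carry out of bit 15 back into bit 0):
  0xFA83 + 0x1367 = 0x10DEA → wrap carry → 0x0DEB
  0x0DEB + 0x36BC = 0x044A7
  0x44A7 + 0x759D = 0x0BA44
  0xBA44 + 0xEBA4 = 0x1A5E8 → wrap carry → 0xA5E9
  0xA5E9 + 0x57AE = 0x0FD97
One's-complement sum = 0xFD97.
Checksum = ~0xFD97 & 0xFFFF = 0x0268.

0268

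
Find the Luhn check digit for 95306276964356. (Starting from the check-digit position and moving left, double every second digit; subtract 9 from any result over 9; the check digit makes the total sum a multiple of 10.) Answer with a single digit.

7

Partial digits right→left: 6 5 3 4 6 9 6 7 2 6 0 3 5 9
Double every second digit counting from the check-digit position (so the 1st, 3rd, 5th, ... of the partial from the right).
  doubled (with −9 where >9): 3 6 3 3 4 0 1 → sum 20
  kept as-is: 5 4 9 7 6 3 9 → sum 43
Total = 20 + 43 = 63.
Check digit = (10 − (63 mod 10)) mod 10 = 7.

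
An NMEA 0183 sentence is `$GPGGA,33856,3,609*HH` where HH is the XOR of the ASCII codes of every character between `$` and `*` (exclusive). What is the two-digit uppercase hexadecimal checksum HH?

4D

XOR the ASCII codes of the payload characters:
  'G' = 0x47 → acc = 0x47
  'P' = 0x50 → acc = 0x17
  'G' = 0x47 → acc = 0x50
  'G' = 0x47 → acc = 0x17
  'A' = 0x41 → acc = 0x56
  ',' = 0x2C → acc = 0x7A
  '3' = 0x33 → acc = 0x49
  '3' = 0x33 → acc = 0x7A
  '8' = 0x38 → acc = 0x42
  '5' = 0x35 → acc = 0x77
  '6' = 0x36 → acc = 0x41
  ',' = 0x2C → acc = 0x6D
  '3' = 0x33 → acc = 0x5E
  ',' = 0x2C → acc = 0x72
  '6' = 0x36 → acc = 0x44
  '0' = 0x30 → acc = 0x74
  '9' = 0x39 → acc = 0x4D
Checksum = 0x4D.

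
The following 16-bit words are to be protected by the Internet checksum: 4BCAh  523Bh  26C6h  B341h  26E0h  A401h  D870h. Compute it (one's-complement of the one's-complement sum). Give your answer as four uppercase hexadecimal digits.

One's-complement addition (fold any carry out of bit 15 back into bit 0):
  0x4BCA + 0x523B = 0x09E05
  0x9E05 + 0x26C6 = 0x0C4CB
  0xC4CB + 0xB341 = 0x1780C → wrap carry → 0x780D
  0x780D + 0x26E0 = 0x09EED
  0x9EED + 0xA401 = 0x142EE → wrap carry → 0x42EF
  0x42EF + 0xD870 = 0x11B5F → wrap carry → 0x1B60
One's-complement sum = 0x1B60.
Checksum = ~0x1B60 & 0xFFFF = 0xE49F.

E49F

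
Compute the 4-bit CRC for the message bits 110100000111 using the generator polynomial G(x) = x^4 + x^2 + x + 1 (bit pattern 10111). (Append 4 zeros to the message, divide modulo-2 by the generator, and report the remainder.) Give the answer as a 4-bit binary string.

1111

Append 4 zeros: 1101000001110000. Divide by 10111 (XOR where the leading bit is 1):
  pos 0: 11010 XOR 10111 = 01101
  pos 1: 11010 XOR 10111 = 01101
  pos 2: 11010 XOR 10111 = 01101
  pos 3: 11010 XOR 10111 = 01101
  pos 4: 11010 XOR 10111 = 01101
  pos 5: 11011 XOR 10111 = 01100
  pos 6: 11001 XOR 10111 = 01110
  pos 7: 11101 XOR 10111 = 01010
  pos 8: 10100 XOR 10111 = 00011
  pos 11: 11000 XOR 10111 = 01111
Remainder (last 4 bits) = 1111. This is the CRC / FCS.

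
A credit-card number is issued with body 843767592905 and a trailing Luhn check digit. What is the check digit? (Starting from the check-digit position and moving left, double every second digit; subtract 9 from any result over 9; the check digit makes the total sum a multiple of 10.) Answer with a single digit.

Partial digits right→left: 5 0 9 2 9 5 7 6 7 3 4 8
Double every second digit counting from the check-digit position (so the 1st, 3rd, 5th, ... of the partial from the right).
  doubled (with −9 where >9): 1 9 9 5 5 8 → sum 37
  kept as-is: 0 2 5 6 3 8 → sum 24
Total = 37 + 24 = 61.
Check digit = (10 − (61 mod 10)) mod 10 = 9.

9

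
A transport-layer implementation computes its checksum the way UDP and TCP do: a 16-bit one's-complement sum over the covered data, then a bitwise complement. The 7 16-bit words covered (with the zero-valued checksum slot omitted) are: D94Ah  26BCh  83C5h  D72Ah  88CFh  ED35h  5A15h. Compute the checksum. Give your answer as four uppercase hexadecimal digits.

D4ED

One's-complement addition (fold any carry out of bit 15 back into bit 0):
  0xD94A + 0x26BC = 0x10006 → wrap carry → 0x0007
  0x0007 + 0x83C5 = 0x083CC
  0x83CC + 0xD72A = 0x15AF6 → wrap carry → 0x5AF7
  0x5AF7 + 0x88CF = 0x0E3C6
  0xE3C6 + 0xED35 = 0x1D0FB → wrap carry → 0xD0FC
  0xD0FC + 0x5A15 = 0x12B11 → wrap carry → 0x2B12
One's-complement sum = 0x2B12.
Checksum = ~0x2B12 & 0xFFFF = 0xD4ED.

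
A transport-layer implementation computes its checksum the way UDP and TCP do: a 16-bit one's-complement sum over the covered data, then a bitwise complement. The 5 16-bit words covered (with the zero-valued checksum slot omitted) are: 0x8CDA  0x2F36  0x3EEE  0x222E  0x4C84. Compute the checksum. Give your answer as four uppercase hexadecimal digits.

964E

One's-complement addition (fold any carry out of bit 15 back into bit 0):
  0x8CDA + 0x2F36 = 0x0BC10
  0xBC10 + 0x3EEE = 0x0FAFE
  0xFAFE + 0x222E = 0x11D2C → wrap carry → 0x1D2D
  0x1D2D + 0x4C84 = 0x069B1
One's-complement sum = 0x69B1.
Checksum = ~0x69B1 & 0xFFFF = 0x964E.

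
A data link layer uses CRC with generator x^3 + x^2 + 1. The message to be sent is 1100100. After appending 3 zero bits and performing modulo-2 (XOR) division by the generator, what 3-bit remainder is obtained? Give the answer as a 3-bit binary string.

Append 3 zeros: 1100100000. Divide by 1101 (XOR where the leading bit is 1):
  pos 0: 1100 XOR 1101 = 0001
  pos 3: 1100 XOR 1101 = 0001
  pos 6: 1000 XOR 1101 = 0101
Remainder (last 3 bits) = 101. This is the CRC / FCS.

101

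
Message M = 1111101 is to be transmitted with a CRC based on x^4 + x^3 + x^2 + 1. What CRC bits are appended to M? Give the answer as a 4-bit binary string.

Append 4 zeros: 11111010000. Divide by 11101 (XOR where the leading bit is 1):
  pos 0: 11111 XOR 11101 = 00010
  pos 3: 10010 XOR 11101 = 01111
  pos 4: 11110 XOR 11101 = 00011
Remainder (last 4 bits) = 1100. This is the CRC / FCS.

1100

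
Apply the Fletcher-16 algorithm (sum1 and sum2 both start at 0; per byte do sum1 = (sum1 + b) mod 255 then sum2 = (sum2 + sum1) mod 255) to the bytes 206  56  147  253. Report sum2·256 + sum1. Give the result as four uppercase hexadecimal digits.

0998

Running sums (mod 255):
  after byte 0 (206): sum1=206, sum2=206
  after byte 1 (56): sum1=7, sum2=213
  after byte 2 (147): sum1=154, sum2=112
  after byte 3 (253): sum1=152, sum2=9
Checksum = sum2·256 + sum1 = 9·256 + 152 = 2456 = 0x0998.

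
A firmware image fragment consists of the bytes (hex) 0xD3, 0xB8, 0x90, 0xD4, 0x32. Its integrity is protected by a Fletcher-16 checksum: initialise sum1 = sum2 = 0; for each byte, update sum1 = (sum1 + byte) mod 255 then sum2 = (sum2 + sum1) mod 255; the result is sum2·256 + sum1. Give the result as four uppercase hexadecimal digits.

Running sums (mod 255):
  after byte 0 (0xD3): sum1=211, sum2=211
  after byte 1 (0xB8): sum1=140, sum2=96
  after byte 2 (0x90): sum1=29, sum2=125
  after byte 3 (0xD4): sum1=241, sum2=111
  after byte 4 (0x32): sum1=36, sum2=147
Checksum = sum2·256 + sum1 = 147·256 + 36 = 37668 = 0x9324.

9324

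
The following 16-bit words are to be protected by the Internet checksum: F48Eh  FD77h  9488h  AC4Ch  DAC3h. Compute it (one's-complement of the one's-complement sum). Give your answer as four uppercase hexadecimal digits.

One's-complement addition (fold any carry out of bit 15 back into bit 0):
  0xF48E + 0xFD77 = 0x1F205 → wrap carry → 0xF206
  0xF206 + 0x9488 = 0x1868E → wrap carry → 0x868F
  0x868F + 0xAC4C = 0x132DB → wrap carry → 0x32DC
  0x32DC + 0xDAC3 = 0x10D9F → wrap carry → 0x0DA0
One's-complement sum = 0x0DA0.
Checksum = ~0x0DA0 & 0xFFFF = 0xF25F.

F25F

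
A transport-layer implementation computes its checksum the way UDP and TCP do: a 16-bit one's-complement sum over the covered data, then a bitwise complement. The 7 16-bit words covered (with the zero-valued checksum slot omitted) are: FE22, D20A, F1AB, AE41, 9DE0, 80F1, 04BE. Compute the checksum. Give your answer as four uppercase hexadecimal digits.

6C54

One's-complement addition (fold any carry out of bit 15 back into bit 0):
  0xFE22 + 0xD20A = 0x1D02C → wrap carry → 0xD02D
  0xD02D + 0xF1AB = 0x1C1D8 → wrap carry → 0xC1D9
  0xC1D9 + 0xAE41 = 0x1701A → wrap carry → 0x701B
  0x701B + 0x9DE0 = 0x10DFB → wrap carry → 0x0DFC
  0x0DFC + 0x80F1 = 0x08EED
  0x8EED + 0x04BE = 0x093AB
One's-complement sum = 0x93AB.
Checksum = ~0x93AB & 0xFFFF = 0x6C54.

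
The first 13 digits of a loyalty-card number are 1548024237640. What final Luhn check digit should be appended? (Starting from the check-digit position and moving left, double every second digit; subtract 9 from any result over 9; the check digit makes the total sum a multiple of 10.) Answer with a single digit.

5

Partial digits right→left: 0 4 6 7 3 2 4 2 0 8 4 5 1
Double every second digit counting from the check-digit position (so the 1st, 3rd, 5th, ... of the partial from the right).
  doubled (with −9 where >9): 0 3 6 8 0 8 2 → sum 27
  kept as-is: 4 7 2 2 8 5 → sum 28
Total = 27 + 28 = 55.
Check digit = (10 − (55 mod 10)) mod 10 = 5.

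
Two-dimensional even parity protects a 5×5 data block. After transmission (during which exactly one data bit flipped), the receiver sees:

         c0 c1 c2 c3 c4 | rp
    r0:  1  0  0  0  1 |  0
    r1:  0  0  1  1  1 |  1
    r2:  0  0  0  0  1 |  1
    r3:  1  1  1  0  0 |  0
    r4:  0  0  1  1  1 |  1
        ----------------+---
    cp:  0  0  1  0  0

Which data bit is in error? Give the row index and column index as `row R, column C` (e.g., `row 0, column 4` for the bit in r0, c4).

Recompute each row's even parity and compare to rp:
  r0: data parity 0, sent rp 0 → ok
  r1: data parity 1, sent rp 1 → ok
  r2: data parity 1, sent rp 1 → ok
  r3: data parity 1, sent rp 0 → mismatch
  r4: data parity 1, sent rp 1 → ok
Recompute each column's even parity and compare to cp:
  c0: data parity 0, sent cp 0 → ok
  c1: data parity 1, sent cp 0 → mismatch
  c2: data parity 1, sent cp 1 → ok
  c3: data parity 0, sent cp 0 → ok
  c4: data parity 0, sent cp 0 → ok
Exactly one row (r3) and one column (c1) fail → the flipped bit is at their intersection.

row 3, column 1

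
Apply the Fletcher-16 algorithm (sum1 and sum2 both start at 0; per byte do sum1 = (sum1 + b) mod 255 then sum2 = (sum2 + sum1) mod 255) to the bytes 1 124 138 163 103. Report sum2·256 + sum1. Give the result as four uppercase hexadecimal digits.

Running sums (mod 255):
  after byte 0 (1): sum1=1, sum2=1
  after byte 1 (124): sum1=125, sum2=126
  after byte 2 (138): sum1=8, sum2=134
  after byte 3 (163): sum1=171, sum2=50
  after byte 4 (103): sum1=19, sum2=69
Checksum = sum2·256 + sum1 = 69·256 + 19 = 17683 = 0x4513.

4513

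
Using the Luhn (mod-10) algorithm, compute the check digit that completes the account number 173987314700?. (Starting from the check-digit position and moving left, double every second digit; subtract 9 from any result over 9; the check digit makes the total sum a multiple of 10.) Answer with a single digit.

Partial digits right→left: 0 0 7 4 1 3 7 8 9 3 7 1
Double every second digit counting from the check-digit position (so the 1st, 3rd, 5th, ... of the partial from the right).
  doubled (with −9 where >9): 0 5 2 5 9 5 → sum 26
  kept as-is: 0 4 3 8 3 1 → sum 19
Total = 26 + 19 = 45.
Check digit = (10 − (45 mod 10)) mod 10 = 5.

5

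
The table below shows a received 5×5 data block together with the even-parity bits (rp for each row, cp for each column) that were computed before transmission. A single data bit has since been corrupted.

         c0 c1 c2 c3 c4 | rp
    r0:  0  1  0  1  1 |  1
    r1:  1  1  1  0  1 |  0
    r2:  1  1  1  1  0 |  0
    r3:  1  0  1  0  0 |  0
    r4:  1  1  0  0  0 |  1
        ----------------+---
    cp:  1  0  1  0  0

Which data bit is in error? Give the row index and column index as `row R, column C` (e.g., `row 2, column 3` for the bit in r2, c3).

row 4, column 0

Recompute each row's even parity and compare to rp:
  r0: data parity 1, sent rp 1 → ok
  r1: data parity 0, sent rp 0 → ok
  r2: data parity 0, sent rp 0 → ok
  r3: data parity 0, sent rp 0 → ok
  r4: data parity 0, sent rp 1 → mismatch
Recompute each column's even parity and compare to cp:
  c0: data parity 0, sent cp 1 → mismatch
  c1: data parity 0, sent cp 0 → ok
  c2: data parity 1, sent cp 1 → ok
  c3: data parity 0, sent cp 0 → ok
  c4: data parity 0, sent cp 0 → ok
Exactly one row (r4) and one column (c0) fail → the flipped bit is at their intersection.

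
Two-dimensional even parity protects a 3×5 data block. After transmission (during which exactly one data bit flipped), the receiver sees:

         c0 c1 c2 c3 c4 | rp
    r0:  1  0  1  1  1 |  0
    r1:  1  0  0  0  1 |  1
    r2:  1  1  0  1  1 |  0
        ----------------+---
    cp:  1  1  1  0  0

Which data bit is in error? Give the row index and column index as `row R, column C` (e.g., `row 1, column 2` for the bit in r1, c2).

Recompute each row's even parity and compare to rp:
  r0: data parity 0, sent rp 0 → ok
  r1: data parity 0, sent rp 1 → mismatch
  r2: data parity 0, sent rp 0 → ok
Recompute each column's even parity and compare to cp:
  c0: data parity 1, sent cp 1 → ok
  c1: data parity 1, sent cp 1 → ok
  c2: data parity 1, sent cp 1 → ok
  c3: data parity 0, sent cp 0 → ok
  c4: data parity 1, sent cp 0 → mismatch
Exactly one row (r1) and one column (c4) fail → the flipped bit is at their intersection.

row 1, column 4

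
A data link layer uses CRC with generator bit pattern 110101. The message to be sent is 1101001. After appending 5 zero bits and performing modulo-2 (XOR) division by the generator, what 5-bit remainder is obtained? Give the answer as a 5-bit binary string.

01010

Append 5 zeros: 110100100000. Divide by 110101 (XOR where the leading bit is 1):
  pos 0: 110100 XOR 110101 = 000001
  pos 5: 110000 XOR 110101 = 000101
Remainder (last 5 bits) = 01010. This is the CRC / FCS.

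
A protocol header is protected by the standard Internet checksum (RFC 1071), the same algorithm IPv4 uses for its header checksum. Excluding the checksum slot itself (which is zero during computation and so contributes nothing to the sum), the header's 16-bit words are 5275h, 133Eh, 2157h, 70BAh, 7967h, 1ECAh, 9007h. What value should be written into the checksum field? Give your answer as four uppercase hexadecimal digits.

One's-complement addition (fold any carry out of bit 15 back into bit 0):
  0x5275 + 0x133E = 0x065B3
  0x65B3 + 0x2157 = 0x0870A
  0x870A + 0x70BA = 0x0F7C4
  0xF7C4 + 0x7967 = 0x1712B → wrap carry → 0x712C
  0x712C + 0x1ECA = 0x08FF6
  0x8FF6 + 0x9007 = 0x11FFD → wrap carry → 0x1FFE
One's-complement sum = 0x1FFE.
Checksum = ~0x1FFE & 0xFFFF = 0xE001.

E001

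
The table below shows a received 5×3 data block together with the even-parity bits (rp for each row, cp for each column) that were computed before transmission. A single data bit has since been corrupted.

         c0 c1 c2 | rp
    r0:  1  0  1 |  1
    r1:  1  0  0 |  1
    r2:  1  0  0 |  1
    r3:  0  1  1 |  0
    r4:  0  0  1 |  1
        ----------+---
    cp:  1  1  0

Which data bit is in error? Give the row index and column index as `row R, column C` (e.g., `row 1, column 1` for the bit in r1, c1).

Recompute each row's even parity and compare to rp:
  r0: data parity 0, sent rp 1 → mismatch
  r1: data parity 1, sent rp 1 → ok
  r2: data parity 1, sent rp 1 → ok
  r3: data parity 0, sent rp 0 → ok
  r4: data parity 1, sent rp 1 → ok
Recompute each column's even parity and compare to cp:
  c0: data parity 1, sent cp 1 → ok
  c1: data parity 1, sent cp 1 → ok
  c2: data parity 1, sent cp 0 → mismatch
Exactly one row (r0) and one column (c2) fail → the flipped bit is at their intersection.

row 0, column 2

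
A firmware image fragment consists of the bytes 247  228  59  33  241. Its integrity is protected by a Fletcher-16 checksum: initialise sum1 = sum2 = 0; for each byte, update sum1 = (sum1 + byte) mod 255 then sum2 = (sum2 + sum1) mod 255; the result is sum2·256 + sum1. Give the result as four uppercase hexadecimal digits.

Running sums (mod 255):
  after byte 0 (247): sum1=247, sum2=247
  after byte 1 (228): sum1=220, sum2=212
  after byte 2 (59): sum1=24, sum2=236
  after byte 3 (33): sum1=57, sum2=38
  after byte 4 (241): sum1=43, sum2=81
Checksum = sum2·256 + sum1 = 81·256 + 43 = 20779 = 0x512B.

512B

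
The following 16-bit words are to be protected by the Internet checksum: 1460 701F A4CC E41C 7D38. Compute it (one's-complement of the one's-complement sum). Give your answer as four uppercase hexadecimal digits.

755E

One's-complement addition (fold any carry out of bit 15 back into bit 0):
  0x1460 + 0x701F = 0x0847F
  0x847F + 0xA4CC = 0x1294B → wrap carry → 0x294C
  0x294C + 0xE41C = 0x10D68 → wrap carry → 0x0D69
  0x0D69 + 0x7D38 = 0x08AA1
One's-complement sum = 0x8AA1.
Checksum = ~0x8AA1 & 0xFFFF = 0x755E.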